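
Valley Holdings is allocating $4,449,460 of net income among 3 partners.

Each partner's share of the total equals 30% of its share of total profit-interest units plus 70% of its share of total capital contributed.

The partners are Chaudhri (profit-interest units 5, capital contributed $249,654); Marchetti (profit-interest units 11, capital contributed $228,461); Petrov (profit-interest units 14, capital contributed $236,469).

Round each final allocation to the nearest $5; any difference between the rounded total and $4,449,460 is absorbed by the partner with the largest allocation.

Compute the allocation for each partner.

Profit-interest units total 30; capital contributed total 714,584.
Composite weights (30% profit-interest units + 70% capital contributed): Chaudhri 0.2946; Marchetti 0.3338; Petrov 0.3716.
Raw shares: Chaudhri 1,310,627.56; Marchetti 1,485,222.28; Petrov 1,653,610.16.
After rounding ($5): Chaudhri $1,310,630; Marchetti $1,485,220; Petrov $1,653,610. Sum = $4,449,460.
Rounded total matches; no reconciliation needed.

Chaudhri: $1,310,630 · Marchetti: $1,485,220 · Petrov: $1,653,610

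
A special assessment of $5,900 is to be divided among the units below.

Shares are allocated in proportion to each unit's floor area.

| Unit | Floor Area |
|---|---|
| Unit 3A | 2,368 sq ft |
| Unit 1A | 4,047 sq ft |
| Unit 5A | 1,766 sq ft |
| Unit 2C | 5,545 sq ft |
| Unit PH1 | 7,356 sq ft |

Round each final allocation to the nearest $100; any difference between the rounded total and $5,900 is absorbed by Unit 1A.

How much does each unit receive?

Unit 3A: $700; Unit 1A: $1,000; Unit 5A: $500; Unit 2C: $1,600; Unit PH1: $2,100

Floor area total: 21,082.
Unrounded shares: Unit 3A 2,368/21,082 × $5,900 = 662.71; Unit 1A 4,047/21,082 × $5,900 = 1,132.59; Unit 5A 1,766/21,082 × $5,900 = 494.23; Unit 2C 5,545/21,082 × $5,900 = 1,551.82; Unit PH1 7,356/21,082 × $5,900 = 2,058.65.
Rounded to nearest $100: Unit 3A $700; Unit 1A $1,100; Unit 5A $500; Unit 2C $1,600; Unit PH1 $2,100. Sum = $6,000.
Difference $5,900 − $6,000 = −$100 applied to Unit 1A: Unit 1A becomes $1,000.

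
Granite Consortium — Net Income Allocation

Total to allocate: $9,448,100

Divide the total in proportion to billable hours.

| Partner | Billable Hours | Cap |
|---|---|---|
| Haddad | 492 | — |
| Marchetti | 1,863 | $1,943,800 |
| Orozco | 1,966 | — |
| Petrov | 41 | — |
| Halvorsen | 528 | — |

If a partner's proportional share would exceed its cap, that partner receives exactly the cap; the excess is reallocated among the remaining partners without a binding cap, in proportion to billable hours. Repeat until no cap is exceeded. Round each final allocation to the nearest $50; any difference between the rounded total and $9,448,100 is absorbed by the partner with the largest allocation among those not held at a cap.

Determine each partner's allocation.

Combined billable hours = 4,890.
Pro-rata shares before constraints: Haddad 950,606.38; Marchetti 3,599,552.21; Orozco 3,798,561.27; Petrov 79,217.20; Halvorsen 1,020,162.94.
Held at cap: Marchetti ($1,943,800); remaining pool $7,504,300 reallocated over remaining billable hours 3,027.
Redistributed shares: Haddad 1,219,727.65 → $1,219,750; Orozco 4,873,952.36 → $4,873,950; Petrov 101,643.97 → $101,650; Halvorsen 1,308,976.02 → $1,309,000.
Rounding difference −$50 applied to Orozco → $4,873,900.

Haddad: $1,219,750 | Marchetti: $1,943,800 | Orozco: $4,873,900 | Petrov: $101,650 | Halvorsen: $1,309,000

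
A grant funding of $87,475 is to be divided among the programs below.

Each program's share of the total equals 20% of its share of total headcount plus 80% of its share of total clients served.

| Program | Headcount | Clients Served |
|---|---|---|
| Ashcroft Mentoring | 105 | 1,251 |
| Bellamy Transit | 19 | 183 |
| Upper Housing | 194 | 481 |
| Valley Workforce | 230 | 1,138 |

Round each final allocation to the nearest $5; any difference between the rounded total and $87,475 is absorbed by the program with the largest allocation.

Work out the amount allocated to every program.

Headcount total 548; clients served total 3,053.
Combined weights (20% headcount + 80% clients served): Ashcroft Mentoring 0.3661; Bellamy Transit 0.0549; Upper Housing 0.1968; Valley Workforce 0.3821.
Raw shares: Ashcroft Mentoring 32,027.21; Bellamy Transit 4,801.25; Upper Housing 17,218.83; Valley Workforce 33,427.71.
Rounded to nearest $5: Ashcroft Mentoring $32,025; Bellamy Transit $4,800; Upper Housing $17,220; Valley Workforce $33,430. Sum = $87,475.
Rounded total matches; no reconciliation needed.

Ashcroft Mentoring: $32,025 · Bellamy Transit: $4,800 · Upper Housing: $17,220 · Valley Workforce: $33,430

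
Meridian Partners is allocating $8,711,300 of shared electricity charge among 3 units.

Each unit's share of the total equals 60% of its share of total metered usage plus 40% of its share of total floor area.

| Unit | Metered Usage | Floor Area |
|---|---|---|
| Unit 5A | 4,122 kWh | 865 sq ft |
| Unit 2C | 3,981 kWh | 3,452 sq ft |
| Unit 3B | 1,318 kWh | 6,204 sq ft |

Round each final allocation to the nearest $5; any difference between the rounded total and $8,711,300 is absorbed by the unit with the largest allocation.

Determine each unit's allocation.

Totals — metered usage 9,421, floor area 10,521.
Blended shares (60% metered usage + 40% floor area): Unit 5A 0.2954; Unit 2C 0.3848; Unit 3B 0.3198.
Proportional shares: Unit 5A 2,573,374.73; Unit 2C 3,351,953.54; Unit 3B 2,785,971.73.
After rounding ($5): Unit 5A $2,573,375; Unit 2C $3,351,955; Unit 3B $2,785,970. Sum = $8,711,300.
Rounded total matches; no reconciliation needed.

Unit 5A: $2,573,375 · Unit 2C: $3,351,955 · Unit 3B: $2,785,970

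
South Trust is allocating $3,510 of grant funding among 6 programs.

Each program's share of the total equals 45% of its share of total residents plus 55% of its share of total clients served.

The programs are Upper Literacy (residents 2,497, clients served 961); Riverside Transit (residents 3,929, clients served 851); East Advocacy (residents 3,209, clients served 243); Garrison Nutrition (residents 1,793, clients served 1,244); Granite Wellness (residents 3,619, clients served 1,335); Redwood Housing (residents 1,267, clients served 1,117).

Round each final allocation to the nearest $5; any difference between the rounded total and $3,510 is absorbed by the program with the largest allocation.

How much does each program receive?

Residents total 16,314; clients served total 5,751.
Composite weights (45% residents + 55% clients served): Upper Literacy 0.1608; Riverside Transit 0.1898; East Advocacy 0.1118; Garrison Nutrition 0.1684; Granite Wellness 0.2275; Redwood Housing 0.1418.
Pro-rata amounts: Upper Literacy 564.35; Riverside Transit 666.06; East Advocacy 392.26; Garrison Nutrition 591.18; Granite Wellness 798.52; Redwood Housing 497.62.
After rounding ($5): Upper Literacy $565; Riverside Transit $665; East Advocacy $390; Garrison Nutrition $590; Granite Wellness $800; Redwood Housing $500. Sum = $3,510.
Sum already equals the total — no adjustment.

Upper Literacy: $565; Riverside Transit: $665; East Advocacy: $390; Garrison Nutrition: $590; Granite Wellness: $800; Redwood Housing: $500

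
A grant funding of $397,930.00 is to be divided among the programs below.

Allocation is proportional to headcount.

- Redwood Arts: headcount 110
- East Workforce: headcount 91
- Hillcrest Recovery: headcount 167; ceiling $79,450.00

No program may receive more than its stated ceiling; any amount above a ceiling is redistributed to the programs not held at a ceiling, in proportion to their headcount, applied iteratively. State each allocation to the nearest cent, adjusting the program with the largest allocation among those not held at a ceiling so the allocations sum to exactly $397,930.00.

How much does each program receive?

Redwood Arts: $174,292.54 | East Workforce: $144,187.46 | Hillcrest Recovery: $79,450.00

Combined headcount = 368.
Proportional shares (ignoring caps): Redwood Arts 118,946.4674; East Workforce 98,401.1685; Hillcrest Recovery 180,582.3641.
Held at cap: Hillcrest Recovery ($79,450.00); remaining pool $318,480.00 reallocated over remaining headcount 201.
Redistributed shares: Redwood Arts 174,292.5373 → $174,292.54; East Workforce 144,187.4627 → $144,187.46.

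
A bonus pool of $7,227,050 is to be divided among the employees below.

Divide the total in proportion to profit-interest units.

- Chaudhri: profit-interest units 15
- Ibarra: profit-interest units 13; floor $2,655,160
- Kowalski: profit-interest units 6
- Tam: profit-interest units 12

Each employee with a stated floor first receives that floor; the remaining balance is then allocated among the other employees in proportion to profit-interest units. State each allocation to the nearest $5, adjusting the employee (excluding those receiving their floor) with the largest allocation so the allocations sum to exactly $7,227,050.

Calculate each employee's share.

Fund the minimums — Ibarra $2,655,160. Balance $4,571,890.
Balance split over remaining profit-interest units 33: Chaudhri 2,078,131.82 → $2,078,130; Kowalski 831,252.73 → $831,255; Tam 1,662,505.45 → $1,662,505.

Chaudhri: $2,078,130 · Ibarra: $2,655,160 · Kowalski: $831,255 · Tam: $1,662,505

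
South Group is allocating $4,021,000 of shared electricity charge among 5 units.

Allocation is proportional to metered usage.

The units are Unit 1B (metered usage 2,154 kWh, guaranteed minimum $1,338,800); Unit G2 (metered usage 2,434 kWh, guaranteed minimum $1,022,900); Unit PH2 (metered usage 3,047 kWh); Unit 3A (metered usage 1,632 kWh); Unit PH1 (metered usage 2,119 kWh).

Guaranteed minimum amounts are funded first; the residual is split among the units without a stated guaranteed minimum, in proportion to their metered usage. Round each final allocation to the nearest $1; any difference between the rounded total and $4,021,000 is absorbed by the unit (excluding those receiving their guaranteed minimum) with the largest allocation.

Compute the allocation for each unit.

Guaranteed amounts: Unit 1B $1,338,800; Unit G2 $1,022,900. Balance $1,659,300.
Balance split over remaining metered usage 6,798: Unit PH2 743,731.55 → $743,732; Unit 3A 398,349.16 → $398,349; Unit PH1 517,219.29 → $517,219.

Unit 1B: $1,338,800; Unit G2: $1,022,900; Unit PH2: $743,732; Unit 3A: $398,349; Unit PH1: $517,219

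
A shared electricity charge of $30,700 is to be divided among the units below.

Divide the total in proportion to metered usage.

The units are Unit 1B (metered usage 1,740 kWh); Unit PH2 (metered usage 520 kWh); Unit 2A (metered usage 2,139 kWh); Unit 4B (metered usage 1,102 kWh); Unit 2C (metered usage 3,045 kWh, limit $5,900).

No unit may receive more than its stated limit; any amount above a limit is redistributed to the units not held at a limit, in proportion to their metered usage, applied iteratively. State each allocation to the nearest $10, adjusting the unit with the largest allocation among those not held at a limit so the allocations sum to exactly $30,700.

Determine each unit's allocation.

Sum of metered usage: 8,546.
Proportional shares (ignoring caps): Unit 1B 6,250.64; Unit PH2 1,868.01; Unit 2A 7,683.98; Unit 4B 3,958.74; Unit 2C 10,938.63.
Cap binds for Unit 2C ($5,900); balance $24,800 reallocated over remaining metered usage 5,501.
Shares after redistribution: Unit 1B 7,844.39 → $7,840; Unit PH2 2,344.30 → $2,340; Unit 2A 9,643.19 → $9,640; Unit 4B 4,968.11 → $4,970.
Rounding difference +$10 applied to Unit 2A → $9,650.

Unit 1B: $7,840 · Unit PH2: $2,340 · Unit 2A: $9,650 · Unit 4B: $4,970 · Unit 2C: $5,900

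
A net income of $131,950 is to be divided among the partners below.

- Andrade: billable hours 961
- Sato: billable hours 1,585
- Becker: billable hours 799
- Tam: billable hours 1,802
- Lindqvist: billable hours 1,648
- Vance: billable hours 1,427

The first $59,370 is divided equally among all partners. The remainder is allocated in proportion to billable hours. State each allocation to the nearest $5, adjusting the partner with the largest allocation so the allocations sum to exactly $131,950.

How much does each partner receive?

Andrade: $18,380 | Sato: $23,885 | Becker: $16,950 | Tam: $25,800 | Lindqvist: $24,445 | Vance: $22,490

Equal tier: $59,370 ÷ 6 = $9,895 apiece.
Remainder $72,580 by billable hours (total 8,222): Andrade 8,483.26 → $8,485; Sato 13,991.64 → $13,990; Becker 7,053.20 → $7,055; Tam 15,907.22 → $15,905; Lindqvist 14,547.78 → $14,550; Vance 12,596.89 → $12,595.
Totals: Andrade $9,895 + $8,485 = $18,380; Sato $9,895 + $13,990 = $23,885; Becker $9,895 + $7,055 = $16,950; Tam $9,895 + $15,905 = $25,800; Lindqvist $9,895 + $14,550 = $24,445; Vance $9,895 + $12,595 = $22,490.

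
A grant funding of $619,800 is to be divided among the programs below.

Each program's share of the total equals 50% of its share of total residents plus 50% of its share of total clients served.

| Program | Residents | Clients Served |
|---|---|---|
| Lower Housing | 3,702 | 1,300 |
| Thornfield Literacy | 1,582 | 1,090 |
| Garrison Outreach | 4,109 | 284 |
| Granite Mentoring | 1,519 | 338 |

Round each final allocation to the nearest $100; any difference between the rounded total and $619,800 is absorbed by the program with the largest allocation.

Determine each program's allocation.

Lower Housing: $238,900 | Thornfield Literacy: $157,100 | Garrison Outreach: $145,900 | Granite Mentoring: $77,900

Residents total 10,912; clients served total 3,012.
Combined weights (50% residents + 50% clients served): Lower Housing 0.3854; Thornfield Literacy 0.2534; Garrison Outreach 0.2354; Granite Mentoring 0.1257.
Unrounded shares: Lower Housing 238,891.51; Thornfield Literacy 157,077.09; Garrison Outreach 145,915.62; Granite Mentoring 77,915.78.
After rounding ($100): Lower Housing $238,900; Thornfield Literacy $157,100; Garrison Outreach $145,900; Granite Mentoring $77,900. Sum = $619,800.
Sum already equals the total — no adjustment.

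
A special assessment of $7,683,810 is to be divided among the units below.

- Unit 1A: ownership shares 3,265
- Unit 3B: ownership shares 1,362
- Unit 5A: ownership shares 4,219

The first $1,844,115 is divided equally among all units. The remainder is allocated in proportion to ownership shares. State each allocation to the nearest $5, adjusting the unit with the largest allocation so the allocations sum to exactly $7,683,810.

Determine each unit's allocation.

Unit 1A: $2,770,100; Unit 3B: $1,513,830; Unit 5A: $3,399,880

Equal tier: $1,844,115 ÷ 3 = $614,705 apiece.
Remainder $5,839,695 by ownership shares (total 8,846): Unit 1A 2,155,392.74 → $2,155,395; Unit 3B 899,125.55 → $899,125; Unit 5A 2,785,176.71 → $2,785,175.
Totals: Unit 1A $614,705 + $2,155,395 = $2,770,100; Unit 3B $614,705 + $899,125 = $1,513,830; Unit 5A $614,705 + $2,785,175 = $3,399,880.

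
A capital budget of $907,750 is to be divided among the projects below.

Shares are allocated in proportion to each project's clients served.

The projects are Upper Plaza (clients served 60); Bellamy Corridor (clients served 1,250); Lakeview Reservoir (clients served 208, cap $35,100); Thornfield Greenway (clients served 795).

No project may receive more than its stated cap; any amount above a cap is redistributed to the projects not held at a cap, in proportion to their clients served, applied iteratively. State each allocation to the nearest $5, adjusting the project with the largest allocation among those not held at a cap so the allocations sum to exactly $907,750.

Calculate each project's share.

Upper Plaza: $24,875 · Bellamy Corridor: $518,200 · Lakeview Reservoir: $35,100 · Thornfield Greenway: $329,575

Combined clients served = 2,313.
Unconstrained shares: Upper Plaza 23,547.34; Bellamy Corridor 490,569.61; Lakeview Reservoir 81,630.78; Thornfield Greenway 312,002.27.
Held at cap: Lakeview Reservoir ($35,100); balance $872,650 reallocated over remaining clients served 2,105.
Remaining shares: Upper Plaza 24,873.63 → $24,875; Bellamy Corridor 518,200.71 → $518,200; Thornfield Greenway 329,575.65 → $329,575.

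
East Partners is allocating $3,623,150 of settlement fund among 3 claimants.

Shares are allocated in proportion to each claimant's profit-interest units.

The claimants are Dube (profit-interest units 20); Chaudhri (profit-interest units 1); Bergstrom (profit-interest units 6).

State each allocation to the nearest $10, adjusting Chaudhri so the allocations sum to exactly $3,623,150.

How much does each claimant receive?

Dube: $2,683,810 · Chaudhri: $134,200 · Bergstrom: $805,140

Total profit-interest units = 27.
Pro-rata amounts: Dube 20/27 × $3,623,150 = 2,683,814.81; Chaudhri 1/27 × $3,623,150 = 134,190.74; Bergstrom 6/27 × $3,623,150 = 805,144.44.
After rounding ($10): Dube $2,683,810; Chaudhri $134,190; Bergstrom $805,140. Sum = $3,623,140.
Difference $3,623,150 − $3,623,140 = +$10 applied to Chaudhri: Chaudhri becomes $134,200.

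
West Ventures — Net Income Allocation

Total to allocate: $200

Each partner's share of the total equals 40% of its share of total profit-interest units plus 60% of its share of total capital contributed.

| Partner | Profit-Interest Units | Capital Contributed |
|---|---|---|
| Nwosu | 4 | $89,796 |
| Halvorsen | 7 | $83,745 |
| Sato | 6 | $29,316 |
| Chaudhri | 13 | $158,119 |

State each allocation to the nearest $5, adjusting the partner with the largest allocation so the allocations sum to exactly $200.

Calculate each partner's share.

Nwosu: $40; Halvorsen: $45; Sato: $25; Chaudhri: $90

Totals — profit-interest units 30, capital contributed 360,976.
Blended shares (40% profit-interest units + 60% capital contributed): Nwosu 0.2026; Halvorsen 0.2325; Sato 0.1287; Chaudhri 0.4362.
Proportional shares: Nwosu 40.52; Halvorsen 46.51; Sato 25.75; Chaudhri 87.23.
After rounding ($5): Nwosu $40; Halvorsen $45; Sato $25; Chaudhri $85. Sum = $195.
Difference $200 − $195 = +$5 applied to largest allocation (Chaudhri): Chaudhri becomes $90.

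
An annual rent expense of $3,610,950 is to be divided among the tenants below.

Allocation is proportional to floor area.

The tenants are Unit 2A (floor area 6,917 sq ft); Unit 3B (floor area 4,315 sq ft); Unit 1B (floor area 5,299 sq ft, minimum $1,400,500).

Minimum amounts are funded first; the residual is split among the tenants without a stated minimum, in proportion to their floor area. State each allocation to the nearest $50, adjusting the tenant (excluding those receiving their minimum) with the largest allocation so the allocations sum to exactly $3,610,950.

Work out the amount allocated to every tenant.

Minimums first: Unit 1B $1,400,500. Residual $2,210,450.
Residual split over remaining floor area 11,232: Unit 2A 1,361,260.92 → $1,361,250; Unit 3B 849,189.08 → $849,200.

Unit 2A: $1,361,250 | Unit 3B: $849,200 | Unit 1B: $1,400,500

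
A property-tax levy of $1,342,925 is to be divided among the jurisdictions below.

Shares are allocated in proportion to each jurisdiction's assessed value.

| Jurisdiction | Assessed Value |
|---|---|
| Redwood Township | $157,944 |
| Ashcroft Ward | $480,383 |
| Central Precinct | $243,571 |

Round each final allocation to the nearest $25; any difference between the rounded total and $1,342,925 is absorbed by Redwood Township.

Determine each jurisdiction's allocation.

Redwood Township: $240,525; Ashcroft Ward: $731,500; Central Precinct: $370,900

Sum of assessed value: 881,898.
Pro-rata amounts: Redwood Township 157,944/881,898 × $1,342,925 = 240,511.88; Ashcroft Ward 480,383/881,898 × $1,342,925 = 731,511.29; Central Precinct 243,571/881,898 × $1,342,925 = 370,901.83.
After rounding ($25): Redwood Township $240,500; Ashcroft Ward $731,500; Central Precinct $370,900. Sum = $1,342,900.
Difference $1,342,925 − $1,342,900 = +$25 applied to Redwood Township: Redwood Township becomes $240,525.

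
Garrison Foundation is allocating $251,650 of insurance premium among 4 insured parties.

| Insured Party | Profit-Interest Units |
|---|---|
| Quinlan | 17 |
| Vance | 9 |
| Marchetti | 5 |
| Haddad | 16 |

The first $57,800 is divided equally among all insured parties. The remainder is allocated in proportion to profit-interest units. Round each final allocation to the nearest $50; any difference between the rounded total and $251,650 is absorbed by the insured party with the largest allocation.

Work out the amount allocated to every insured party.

Quinlan: $84,600 · Vance: $51,550 · Marchetti: $35,050 · Haddad: $80,450

$57,800 shared equally gives $14,450 per insured party.
Remainder $193,850 by profit-interest units (total 47): Quinlan 70,115.96 → $70,100; Vance 37,120.21 → $37,100; Marchetti 20,622.34 → $20,600; Haddad 65,991.49 → $66,000.
Rounding difference +$50 on remainder applied to Quinlan.
Totals: Quinlan $14,450 + $70,150 = $84,600; Vance $14,450 + $37,100 = $51,550; Marchetti $14,450 + $20,600 = $35,050; Haddad $14,450 + $66,000 = $80,450.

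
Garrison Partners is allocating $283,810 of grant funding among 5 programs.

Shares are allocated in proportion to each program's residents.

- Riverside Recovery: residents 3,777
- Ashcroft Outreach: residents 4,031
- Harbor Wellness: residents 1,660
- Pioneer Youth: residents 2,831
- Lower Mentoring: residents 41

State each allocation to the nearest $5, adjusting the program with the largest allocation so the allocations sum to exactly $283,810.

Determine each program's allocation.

Riverside Recovery: $86,870 | Ashcroft Outreach: $92,705 | Harbor Wellness: $38,180 | Pioneer Youth: $65,110 | Lower Mentoring: $945

Sum of residents: 12,340.
Pro-rata amounts: Riverside Recovery 3,777/12,340 × $283,810 = 86,867.94; Ashcroft Outreach 4,031/12,340 × $283,810 = 92,709.73; Harbor Wellness 1,660/12,340 × $283,810 = 38,178.65; Pioneer Youth 2,831/12,340 × $283,810 = 65,110.71; Lower Mentoring 41/12,340 × $283,810 = 942.97.
After rounding ($5): Riverside Recovery $86,870; Ashcroft Outreach $92,710; Harbor Wellness $38,180; Pioneer Youth $65,110; Lower Mentoring $945. Sum = $283,815.
Difference $283,810 − $283,815 = −$5 applied to largest allocation (Ashcroft Outreach): Ashcroft Outreach becomes $92,705.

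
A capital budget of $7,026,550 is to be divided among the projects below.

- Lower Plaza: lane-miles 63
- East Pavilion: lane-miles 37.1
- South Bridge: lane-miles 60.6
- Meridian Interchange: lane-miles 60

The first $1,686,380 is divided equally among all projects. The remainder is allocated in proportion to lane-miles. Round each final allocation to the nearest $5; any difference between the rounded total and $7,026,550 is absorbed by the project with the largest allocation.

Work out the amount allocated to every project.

Lower Plaza: $1,945,975; East Pavilion: $1,319,285; South Bridge: $1,887,905; Meridian Interchange: $1,873,385

$1,686,380 shared equally gives $421,595 per project.
Remainder $5,340,170 by lane-miles (total 220.7): Lower Plaza 1,524,380.20 → $1,524,380; East Pavilion 897,690.56 → $897,690; South Bridge 1,466,308.57 → $1,466,310; Meridian Interchange 1,451,790.67 → $1,451,790.
Totals: Lower Plaza $421,595 + $1,524,380 = $1,945,975; East Pavilion $421,595 + $897,690 = $1,319,285; South Bridge $421,595 + $1,466,310 = $1,887,905; Meridian Interchange $421,595 + $1,451,790 = $1,873,385.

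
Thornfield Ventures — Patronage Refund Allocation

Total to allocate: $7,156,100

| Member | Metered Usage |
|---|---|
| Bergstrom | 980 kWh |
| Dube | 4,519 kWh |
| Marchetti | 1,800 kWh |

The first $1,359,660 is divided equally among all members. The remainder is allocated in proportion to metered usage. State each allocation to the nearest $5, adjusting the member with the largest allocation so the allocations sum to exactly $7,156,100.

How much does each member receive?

Bergstrom: $1,231,480 | Dube: $4,041,945 | Marchetti: $1,882,675

$1,359,660 shared equally gives $453,220 per member.
Remainder $5,796,440 by metered usage (total 7,299): Bergstrom 778,258.83 → $778,260; Dube 3,588,726.18 → $3,588,725; Marchetti 1,429,454.99 → $1,429,455.
Totals: Bergstrom $453,220 + $778,260 = $1,231,480; Dube $453,220 + $3,588,725 = $4,041,945; Marchetti $453,220 + $1,429,455 = $1,882,675.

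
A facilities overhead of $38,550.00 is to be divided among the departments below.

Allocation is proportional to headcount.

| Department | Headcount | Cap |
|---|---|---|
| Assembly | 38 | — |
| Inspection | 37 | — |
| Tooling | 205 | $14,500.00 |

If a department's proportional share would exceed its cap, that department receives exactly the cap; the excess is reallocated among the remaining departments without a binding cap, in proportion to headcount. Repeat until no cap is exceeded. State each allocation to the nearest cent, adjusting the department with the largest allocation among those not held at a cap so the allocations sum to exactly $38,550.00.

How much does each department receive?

Assembly: $12,185.33; Inspection: $11,864.67; Tooling: $14,500.00

Sum of headcount: 280.
Pro-rata shares before constraints: Assembly 5,231.7857; Inspection 5,094.1071; Tooling 28,224.1071.
Cap binds for Tooling ($14,500.00); balance $24,050.00 reallocated over remaining headcount 75.
Redistributed shares: Assembly 12,185.3333 → $12,185.33; Inspection 11,864.6667 → $11,864.67.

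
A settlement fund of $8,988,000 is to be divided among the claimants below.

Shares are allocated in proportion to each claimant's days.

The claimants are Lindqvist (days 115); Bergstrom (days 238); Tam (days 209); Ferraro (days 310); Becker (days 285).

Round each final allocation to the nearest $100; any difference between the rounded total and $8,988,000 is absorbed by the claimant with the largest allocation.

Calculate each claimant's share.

Combined days = 1,157.
Unrounded shares: Lindqvist 115/1,157 × $8,988,000 = 893,362.14; Bergstrom 238/1,157 × $8,988,000 = 1,848,871.22; Tam 209/1,157 × $8,988,000 = 1,623,588.59; Ferraro 310/1,157 × $8,988,000 = 2,408,193.60; Becker 285/1,157 × $8,988,000 = 2,213,984.44.
At nearest $100: Lindqvist $893,400; Bergstrom $1,848,900; Tam $1,623,600; Ferraro $2,408,200; Becker $2,214,000. Sum = $8,988,100.
Difference $8,988,000 − $8,988,100 = −$100 applied to largest allocation (Ferraro): Ferraro becomes $2,408,100.

Lindqvist: $893,400 · Bergstrom: $1,848,900 · Tam: $1,623,600 · Ferraro: $2,408,100 · Becker: $2,214,000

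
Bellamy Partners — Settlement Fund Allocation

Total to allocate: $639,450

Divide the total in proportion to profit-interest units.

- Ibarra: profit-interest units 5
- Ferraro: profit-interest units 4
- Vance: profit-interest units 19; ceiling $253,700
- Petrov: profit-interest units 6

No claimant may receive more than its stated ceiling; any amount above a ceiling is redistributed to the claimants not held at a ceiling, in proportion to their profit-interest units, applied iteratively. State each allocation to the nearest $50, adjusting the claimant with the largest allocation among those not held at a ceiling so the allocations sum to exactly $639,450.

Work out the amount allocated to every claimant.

Combined profit-interest units = 34.
Unconstrained shares: Ibarra 94,036.76; Ferraro 75,229.41; Vance 357,339.71; Petrov 112,844.12.
Cap binds for Vance ($253,700); remaining pool $385,750 reallocated over remaining profit-interest units 15.
Remaining shares: Ibarra 128,583.33 → $128,600; Ferraro 102,866.67 → $102,850; Petrov 154,300.00 → $154,300.

Ibarra: $128,600 · Ferraro: $102,850 · Vance: $253,700 · Petrov: $154,300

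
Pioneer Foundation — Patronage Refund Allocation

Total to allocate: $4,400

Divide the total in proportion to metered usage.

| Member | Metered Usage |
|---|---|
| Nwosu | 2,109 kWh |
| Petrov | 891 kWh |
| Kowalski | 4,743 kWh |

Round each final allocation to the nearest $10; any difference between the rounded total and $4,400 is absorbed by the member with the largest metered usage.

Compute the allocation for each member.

Nwosu: $1,200 | Petrov: $510 | Kowalski: $2,690

Total metered usage = 7,743.
Unrounded shares: Nwosu 2,109/7,743 × $4,400 = 1,198.45; Petrov 891/7,743 × $4,400 = 506.32; Kowalski 4,743/7,743 × $4,400 = 2,695.23.
Rounded to nearest $10: Nwosu $1,200; Petrov $510; Kowalski $2,700. Sum = $4,410.
Difference $4,400 − $4,410 = −$10 applied to largest metered usage (Kowalski): Kowalski becomes $2,690.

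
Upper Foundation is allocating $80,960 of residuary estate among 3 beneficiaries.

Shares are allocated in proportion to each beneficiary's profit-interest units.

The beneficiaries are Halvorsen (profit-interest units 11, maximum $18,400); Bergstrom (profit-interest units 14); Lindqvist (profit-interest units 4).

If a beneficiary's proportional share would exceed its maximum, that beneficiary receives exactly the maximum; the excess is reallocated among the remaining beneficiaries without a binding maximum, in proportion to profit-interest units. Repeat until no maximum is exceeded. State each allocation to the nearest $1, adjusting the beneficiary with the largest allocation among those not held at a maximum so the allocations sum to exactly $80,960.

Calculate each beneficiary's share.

Combined profit-interest units = 29.
Proportional shares (ignoring caps): Halvorsen 30,708.97; Bergstrom 39,084.14; Lindqvist 11,166.90.
Cap binds for Halvorsen ($18,400); balance $62,560 reallocated over remaining profit-interest units 18.
Remaining shares: Bergstrom 48,657.78 → $48,658; Lindqvist 13,902.22 → $13,902.

Halvorsen: $18,400 | Bergstrom: $48,658 | Lindqvist: $13,902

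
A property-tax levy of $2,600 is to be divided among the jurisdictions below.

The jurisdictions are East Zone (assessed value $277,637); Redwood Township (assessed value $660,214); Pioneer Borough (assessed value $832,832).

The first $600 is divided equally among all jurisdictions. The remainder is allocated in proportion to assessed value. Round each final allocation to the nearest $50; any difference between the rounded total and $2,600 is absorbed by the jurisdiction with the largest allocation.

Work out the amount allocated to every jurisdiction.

First tranche $600 split equally: $200 each.
Remainder $2,000 by assessed value (total 1,770,683): East Zone 313.59 → $300; Redwood Township 745.72 → $750; Pioneer Borough 940.69 → $950.
Totals: East Zone $200 + $300 = $500; Redwood Township $200 + $750 = $950; Pioneer Borough $200 + $950 = $1,150.

East Zone: $500 | Redwood Township: $950 | Pioneer Borough: $1,150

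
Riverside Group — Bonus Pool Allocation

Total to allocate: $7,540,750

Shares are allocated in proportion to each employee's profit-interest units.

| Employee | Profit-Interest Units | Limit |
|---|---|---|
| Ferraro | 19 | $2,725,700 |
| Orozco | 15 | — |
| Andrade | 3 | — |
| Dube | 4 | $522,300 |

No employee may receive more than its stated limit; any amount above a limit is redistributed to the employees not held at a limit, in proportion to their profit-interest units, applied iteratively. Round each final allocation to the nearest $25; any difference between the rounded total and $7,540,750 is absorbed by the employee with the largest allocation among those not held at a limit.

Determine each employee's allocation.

Sum of profit-interest units: 41.
Proportional shares (ignoring caps): Ferraro 3,494,493.90; Orozco 2,758,810.98; Andrade 551,762.20; Dube 735,682.93.
Capped: Ferraro ($2,725,700), Dube ($522,300); residual $4,292,750 reallocated over remaining profit-interest units 18.
Remaining shares: Orozco 3,577,291.67 → $3,577,300; Andrade 715,458.33 → $715,450.

Ferraro: $2,725,700; Orozco: $3,577,300; Andrade: $715,450; Dube: $522,300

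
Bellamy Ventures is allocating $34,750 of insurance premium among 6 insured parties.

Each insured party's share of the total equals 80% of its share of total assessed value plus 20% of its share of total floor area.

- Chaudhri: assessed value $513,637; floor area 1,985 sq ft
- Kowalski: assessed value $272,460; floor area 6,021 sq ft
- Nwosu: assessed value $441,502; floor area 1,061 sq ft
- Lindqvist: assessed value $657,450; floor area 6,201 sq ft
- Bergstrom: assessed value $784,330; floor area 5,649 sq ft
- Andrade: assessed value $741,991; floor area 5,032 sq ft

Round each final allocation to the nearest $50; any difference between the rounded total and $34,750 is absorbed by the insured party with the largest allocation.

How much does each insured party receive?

Assessed value total 3,411,370; floor area total 25,949.
Combined weights (80% assessed value + 20% floor area): Chaudhri 0.1358; Kowalski 0.1103; Nwosu 0.1117; Lindqvist 0.2020; Bergstrom 0.2275; Andrade 0.2128.
Raw shares: Chaudhri 4,717.39; Kowalski 3,832.96; Nwosu 3,882.07; Lindqvist 7,018.54; Bergstrom 7,904.67; Andrade 7,394.38.
Rounded to nearest $50: Chaudhri $4,700; Kowalski $3,850; Nwosu $3,900; Lindqvist $7,000; Bergstrom $7,900; Andrade $7,400. Sum = $34,750.
Sum already equals the total — no adjustment.

Chaudhri: $4,700 | Kowalski: $3,850 | Nwosu: $3,900 | Lindqvist: $7,000 | Bergstrom: $7,900 | Andrade: $7,400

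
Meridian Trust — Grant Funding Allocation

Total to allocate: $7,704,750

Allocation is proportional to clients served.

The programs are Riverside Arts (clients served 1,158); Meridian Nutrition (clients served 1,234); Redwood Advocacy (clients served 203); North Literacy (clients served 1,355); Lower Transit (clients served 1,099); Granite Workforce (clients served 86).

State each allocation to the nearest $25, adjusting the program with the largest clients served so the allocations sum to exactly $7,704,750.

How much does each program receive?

Riverside Arts: $1,737,500 · Meridian Nutrition: $1,851,550 · Redwood Advocacy: $304,600 · North Literacy: $2,033,075 · Lower Transit: $1,648,975 · Granite Workforce: $129,050

Combined clients served = 5,135.
Proportional shares: Riverside Arts 1,158/5,135 × $7,704,750 = 1,737,507.40; Meridian Nutrition 1,234/5,135 × $7,704,750 = 1,851,540.70; Redwood Advocacy 203/5,135 × $7,704,750 = 304,588.95; North Literacy 1,355/5,135 × $7,704,750 = 2,033,093.72; Lower Transit 1,099/5,135 × $7,704,750 = 1,648,981.55; Granite Workforce 86/5,135 × $7,704,750 = 129,037.68.
At nearest $25: Riverside Arts $1,737,500; Meridian Nutrition $1,851,550; Redwood Advocacy $304,600; North Literacy $2,033,100; Lower Transit $1,648,975; Granite Workforce $129,050. Sum = $7,704,775.
Difference $7,704,750 − $7,704,775 = −$25 applied to largest clients served (North Literacy): North Literacy becomes $2,033,075.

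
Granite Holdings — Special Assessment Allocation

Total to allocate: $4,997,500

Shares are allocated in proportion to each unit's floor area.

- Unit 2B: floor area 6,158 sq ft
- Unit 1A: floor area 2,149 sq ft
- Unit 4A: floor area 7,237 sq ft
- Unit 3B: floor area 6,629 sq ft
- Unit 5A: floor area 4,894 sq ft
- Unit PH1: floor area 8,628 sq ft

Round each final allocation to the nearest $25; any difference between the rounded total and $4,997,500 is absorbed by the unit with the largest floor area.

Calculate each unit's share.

Total floor area = 6,158 + 2,149 + 7,237 + 6,629 + 4,894 + 8,628 = 35,695.
Pro-rata amounts: Unit 2B 862,154.50; Unit 1A 300,872.04; Unit 4A 1,013,220.55; Unit 3B 928,097.14; Unit 5A 685,187.42; Unit PH1 1,207,968.34.
At nearest $25: Unit 2B $862,150; Unit 1A $300,875; Unit 4A $1,013,225; Unit 3B $928,100; Unit 5A $685,175; Unit PH1 $1,207,975. Sum = $4,997,500.
Sum already equals the total — no adjustment.

Unit 2B: $862,150 | Unit 1A: $300,875 | Unit 4A: $1,013,225 | Unit 3B: $928,100 | Unit 5A: $685,175 | Unit PH1: $1,207,975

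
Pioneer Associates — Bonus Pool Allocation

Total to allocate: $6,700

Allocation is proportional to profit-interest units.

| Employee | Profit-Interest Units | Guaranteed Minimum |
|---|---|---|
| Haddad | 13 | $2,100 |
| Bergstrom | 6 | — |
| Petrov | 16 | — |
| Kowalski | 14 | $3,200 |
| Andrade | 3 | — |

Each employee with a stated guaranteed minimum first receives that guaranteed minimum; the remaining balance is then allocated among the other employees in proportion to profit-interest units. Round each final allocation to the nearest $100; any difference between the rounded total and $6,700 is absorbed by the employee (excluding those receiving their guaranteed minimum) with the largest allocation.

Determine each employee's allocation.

Fund the minimums — Haddad $2,100; Kowalski $3,200. Residual $1,400.
Residual split over remaining profit-interest units 25: Bergstrom 336.00 → $300; Petrov 896.00 → $900; Andrade 168.00 → $200.

Haddad: $2,100; Bergstrom: $300; Petrov: $900; Kowalski: $3,200; Andrade: $200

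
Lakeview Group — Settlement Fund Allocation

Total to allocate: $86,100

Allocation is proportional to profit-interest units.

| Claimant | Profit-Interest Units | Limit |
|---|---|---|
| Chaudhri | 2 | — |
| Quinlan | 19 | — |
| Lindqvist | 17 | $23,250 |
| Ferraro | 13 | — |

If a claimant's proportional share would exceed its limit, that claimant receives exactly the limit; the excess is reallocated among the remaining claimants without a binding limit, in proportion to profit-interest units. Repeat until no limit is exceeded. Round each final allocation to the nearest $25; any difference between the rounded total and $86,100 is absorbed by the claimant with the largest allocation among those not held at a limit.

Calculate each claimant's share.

Total profit-interest units = 51.
Pro-rata shares before constraints: Chaudhri 3,376.47; Quinlan 32,076.47; Lindqvist 28,700.00; Ferraro 21,947.06.
Held at cap: Lindqvist ($23,250); residual $62,850 reallocated over remaining profit-interest units 34.
Shares after redistribution: Chaudhri 3,697.06 → $3,700; Quinlan 35,122.06 → $35,125; Ferraro 24,030.88 → $24,025.

Chaudhri: $3,700 · Quinlan: $35,125 · Lindqvist: $23,250 · Ferraro: $24,025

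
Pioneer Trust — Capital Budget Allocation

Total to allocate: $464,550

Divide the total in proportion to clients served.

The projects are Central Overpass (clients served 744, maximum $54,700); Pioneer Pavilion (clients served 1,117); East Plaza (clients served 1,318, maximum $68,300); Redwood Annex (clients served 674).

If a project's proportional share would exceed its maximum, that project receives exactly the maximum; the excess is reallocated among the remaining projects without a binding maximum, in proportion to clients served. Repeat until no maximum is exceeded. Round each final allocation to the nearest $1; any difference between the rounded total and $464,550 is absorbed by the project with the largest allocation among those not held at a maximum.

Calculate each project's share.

Clients served total: 3,853.
Unconstrained shares: Central Overpass 89,702.88; Pioneer Pavilion 134,674.89; East Plaza 158,909.14; Redwood Annex 81,263.09.
Capped: Central Overpass ($54,700), East Plaza ($68,300); remaining pool $341,550 reallocated over remaining clients served 1,791.
Redistributed shares: Pioneer Pavilion 213,015.83 → $213,016; Redwood Annex 128,534.17 → $128,534.

Central Overpass: $54,700; Pioneer Pavilion: $213,016; East Plaza: $68,300; Redwood Annex: $128,534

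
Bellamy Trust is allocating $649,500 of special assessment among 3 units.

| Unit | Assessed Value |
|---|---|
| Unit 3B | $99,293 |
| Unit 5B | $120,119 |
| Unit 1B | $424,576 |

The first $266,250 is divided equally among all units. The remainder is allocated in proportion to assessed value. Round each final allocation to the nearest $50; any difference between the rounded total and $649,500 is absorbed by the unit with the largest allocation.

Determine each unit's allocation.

$266,250 shared equally gives $88,750 per unit.
Remainder $383,250 by assessed value (total 643,988): Unit 3B 59,091.23 → $59,100; Unit 5B 71,485.19 → $71,500; Unit 1B 252,673.58 → $252,650.
Totals: Unit 3B $88,750 + $59,100 = $147,850; Unit 5B $88,750 + $71,500 = $160,250; Unit 1B $88,750 + $252,650 = $341,400.

Unit 3B: $147,850 | Unit 5B: $160,250 | Unit 1B: $341,400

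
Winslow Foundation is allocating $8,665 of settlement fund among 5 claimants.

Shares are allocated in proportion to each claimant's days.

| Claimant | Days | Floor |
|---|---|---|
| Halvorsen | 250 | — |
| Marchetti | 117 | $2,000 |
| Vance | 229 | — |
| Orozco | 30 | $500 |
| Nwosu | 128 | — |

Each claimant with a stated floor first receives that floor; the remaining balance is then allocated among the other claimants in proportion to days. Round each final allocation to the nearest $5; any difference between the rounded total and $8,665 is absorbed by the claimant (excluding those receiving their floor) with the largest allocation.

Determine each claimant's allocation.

Halvorsen: $2,540 · Marchetti: $2,000 · Vance: $2,325 · Orozco: $500 · Nwosu: $1,300

Fund the minimums — Marchetti $2,000; Orozco $500. Balance $6,165.
Balance split over remaining days 607: Halvorsen 2,539.13 → $2,540; Vance 2,325.84 → $2,325; Nwosu 1,300.03 → $1,300.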